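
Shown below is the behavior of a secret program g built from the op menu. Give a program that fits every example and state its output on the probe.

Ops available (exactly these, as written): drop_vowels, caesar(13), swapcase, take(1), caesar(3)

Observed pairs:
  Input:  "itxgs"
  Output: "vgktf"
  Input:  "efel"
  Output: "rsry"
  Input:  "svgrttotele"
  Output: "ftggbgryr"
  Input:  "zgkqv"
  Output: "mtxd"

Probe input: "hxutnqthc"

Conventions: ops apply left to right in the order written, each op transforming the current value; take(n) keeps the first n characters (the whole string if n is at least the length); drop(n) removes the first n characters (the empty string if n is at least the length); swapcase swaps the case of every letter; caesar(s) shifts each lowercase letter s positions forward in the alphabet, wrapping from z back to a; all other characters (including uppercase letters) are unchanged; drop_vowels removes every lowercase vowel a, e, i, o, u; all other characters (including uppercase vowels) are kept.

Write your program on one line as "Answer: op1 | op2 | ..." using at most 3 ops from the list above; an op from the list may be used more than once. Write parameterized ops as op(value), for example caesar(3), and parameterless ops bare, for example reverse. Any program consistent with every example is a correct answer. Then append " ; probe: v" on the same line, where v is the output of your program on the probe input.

caesar(13) | drop_vowels ; probe: "khgdgp"

Check, running the answer program on each example:
  "itxgs" -> "vgktf" -> "vgktf"
  "efel" -> "rsry" -> "rsry"
  "svgrttotele" -> "fiteggbgryr" -> "ftggbgryr"
  "zgkqv" -> "mtxdi" -> "mtxd"
  probe: "hxutnqthc" -> "ukhgadgup" -> "khgdgp"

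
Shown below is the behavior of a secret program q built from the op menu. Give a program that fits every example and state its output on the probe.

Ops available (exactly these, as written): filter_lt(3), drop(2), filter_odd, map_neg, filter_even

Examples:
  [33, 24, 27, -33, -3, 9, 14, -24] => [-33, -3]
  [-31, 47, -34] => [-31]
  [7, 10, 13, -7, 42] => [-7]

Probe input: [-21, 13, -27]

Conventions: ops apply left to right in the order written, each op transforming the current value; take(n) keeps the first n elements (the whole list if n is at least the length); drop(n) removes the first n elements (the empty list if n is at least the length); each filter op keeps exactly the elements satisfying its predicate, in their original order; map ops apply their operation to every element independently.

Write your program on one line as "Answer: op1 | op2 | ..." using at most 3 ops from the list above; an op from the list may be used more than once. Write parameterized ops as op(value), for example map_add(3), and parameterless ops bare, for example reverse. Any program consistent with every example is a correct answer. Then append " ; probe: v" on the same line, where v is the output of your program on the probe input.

filter_odd | filter_lt(3) ; probe: [-21, -27]

Check, running the answer program on each example:
  [33, 24, 27, -33, -3, 9, 14, -24] -> [33, 27, -33, -3, 9] -> [-33, -3]
  [-31, 47, -34] -> [-31, 47] -> [-31]
  [7, 10, 13, -7, 42] -> [7, 13, -7] -> [-7]
  probe: [-21, 13, -27] -> [-21, 13, -27] -> [-21, -27]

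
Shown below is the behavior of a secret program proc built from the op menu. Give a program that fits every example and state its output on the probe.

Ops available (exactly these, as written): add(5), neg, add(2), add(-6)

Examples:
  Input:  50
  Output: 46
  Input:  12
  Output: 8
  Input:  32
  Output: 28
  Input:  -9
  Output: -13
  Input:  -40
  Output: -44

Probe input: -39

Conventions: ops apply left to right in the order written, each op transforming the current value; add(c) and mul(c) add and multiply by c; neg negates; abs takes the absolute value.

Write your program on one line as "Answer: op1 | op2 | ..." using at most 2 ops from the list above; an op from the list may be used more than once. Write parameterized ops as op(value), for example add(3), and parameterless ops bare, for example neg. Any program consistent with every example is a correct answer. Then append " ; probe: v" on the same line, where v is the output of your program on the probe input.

add(-6) | add(2) ; probe: -43

Check, running the answer program on each example:
  50 -> 44 -> 46
  12 -> 6 -> 8
  32 -> 26 -> 28
  -9 -> -15 -> -13
  -40 -> -46 -> -44
  probe: -39 -> -45 -> -43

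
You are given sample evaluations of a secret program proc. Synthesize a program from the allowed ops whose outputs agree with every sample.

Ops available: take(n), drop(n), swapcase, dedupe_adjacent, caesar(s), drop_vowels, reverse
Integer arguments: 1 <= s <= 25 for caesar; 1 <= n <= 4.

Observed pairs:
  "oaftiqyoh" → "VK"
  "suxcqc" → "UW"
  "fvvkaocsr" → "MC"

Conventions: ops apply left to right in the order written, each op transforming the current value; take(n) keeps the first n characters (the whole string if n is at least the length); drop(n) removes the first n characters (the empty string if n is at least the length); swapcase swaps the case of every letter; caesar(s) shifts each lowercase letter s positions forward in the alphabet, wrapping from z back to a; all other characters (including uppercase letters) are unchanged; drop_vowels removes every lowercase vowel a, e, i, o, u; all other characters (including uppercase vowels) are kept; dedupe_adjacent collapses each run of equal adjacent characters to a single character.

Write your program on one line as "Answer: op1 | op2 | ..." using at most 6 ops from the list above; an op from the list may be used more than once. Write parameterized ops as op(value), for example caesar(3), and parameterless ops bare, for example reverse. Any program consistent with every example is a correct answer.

reverse | drop(4) | caesar(2) | swapcase | take(2) | reverse

Check, running the answer program on each example:
  "oaftiqyoh" -> "hoyqitfao" -> "itfao" -> "kvhcq" -> "KVHCQ" -> "KV" -> "VK"
  "suxcqc" -> "cqcxus" -> "us" -> "wu" -> "WU" -> "WU" -> "UW"
  "fvvkaocsr" -> "rscoakvvf" -> "akvvf" -> "cmxxh" -> "CMXXH" -> "CM" -> "MC"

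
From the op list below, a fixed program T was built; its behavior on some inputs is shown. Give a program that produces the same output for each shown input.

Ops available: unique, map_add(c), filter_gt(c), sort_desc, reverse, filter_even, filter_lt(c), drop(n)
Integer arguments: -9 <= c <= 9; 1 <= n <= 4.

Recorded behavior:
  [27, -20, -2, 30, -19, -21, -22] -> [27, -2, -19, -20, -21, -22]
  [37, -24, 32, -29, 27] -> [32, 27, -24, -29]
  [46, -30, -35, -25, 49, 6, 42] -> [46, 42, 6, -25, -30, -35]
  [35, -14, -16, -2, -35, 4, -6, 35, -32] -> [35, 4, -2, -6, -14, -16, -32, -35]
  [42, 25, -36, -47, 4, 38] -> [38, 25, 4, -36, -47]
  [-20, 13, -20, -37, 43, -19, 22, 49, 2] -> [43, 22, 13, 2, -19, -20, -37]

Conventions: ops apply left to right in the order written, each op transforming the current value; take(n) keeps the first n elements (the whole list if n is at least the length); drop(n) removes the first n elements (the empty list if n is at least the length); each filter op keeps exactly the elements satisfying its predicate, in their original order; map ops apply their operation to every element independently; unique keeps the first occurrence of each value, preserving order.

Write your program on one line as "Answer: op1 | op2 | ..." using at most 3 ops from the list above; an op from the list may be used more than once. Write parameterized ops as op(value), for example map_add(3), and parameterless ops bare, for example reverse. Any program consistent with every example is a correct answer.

sort_desc | drop(1) | unique

Check, running the answer program on each example:
  [27, -20, -2, 30, -19, -21, -22] -> [30, 27, -2, -19, -20, -21, -22] -> [27, -2, -19, -20, -21, -22] -> [27, -2, -19, -20, -21, -22]
  [37, -24, 32, -29, 27] -> [37, 32, 27, -24, -29] -> [32, 27, -24, -29] -> [32, 27, -24, -29]
  [46, -30, -35, -25, 49, 6, 42] -> [49, 46, 42, 6, -25, -30, -35] -> [46, 42, 6, -25, -30, -35] -> [46, 42, 6, -25, -30, -35]
  [35, -14, -16, -2, -35, 4, -6, 35, -32] -> [35, 35, 4, -2, -6, -14, -16, -32, -35] -> [35, 4, -2, -6, -14, -16, -32, -35] -> [35, 4, -2, -6, -14, -16, -32, -35]
  [42, 25, -36, -47, 4, 38] -> [42, 38, 25, 4, -36, -47] -> [38, 25, 4, -36, -47] -> [38, 25, 4, -36, -47]
  [-20, 13, -20, -37, 43, -19, 22, 49, 2] -> [49, 43, 22, 13, 2, -19, -20, -20, -37] -> [43, 22, 13, 2, -19, -20, -20, -37] -> [43, 22, 13, 2, -19, -20, -37]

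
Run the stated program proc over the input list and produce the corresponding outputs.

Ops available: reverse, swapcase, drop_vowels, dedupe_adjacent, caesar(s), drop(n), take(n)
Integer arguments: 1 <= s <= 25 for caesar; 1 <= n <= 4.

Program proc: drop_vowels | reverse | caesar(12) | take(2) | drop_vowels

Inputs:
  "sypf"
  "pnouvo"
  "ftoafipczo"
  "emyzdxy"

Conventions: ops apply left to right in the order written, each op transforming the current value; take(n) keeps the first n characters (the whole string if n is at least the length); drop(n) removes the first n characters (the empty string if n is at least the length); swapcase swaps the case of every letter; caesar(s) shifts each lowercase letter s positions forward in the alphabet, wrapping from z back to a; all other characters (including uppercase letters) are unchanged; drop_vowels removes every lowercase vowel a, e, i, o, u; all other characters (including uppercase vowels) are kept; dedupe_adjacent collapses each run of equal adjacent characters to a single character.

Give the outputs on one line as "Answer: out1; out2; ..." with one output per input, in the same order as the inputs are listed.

"rb"; "hz"; "l"; "kj"

Execution, op by op:
  "sypf" -> "sypf" -> "fpys" -> "rbke" -> "rb" -> "rb"
  "pnouvo" -> "pnv" -> "vnp" -> "hzb" -> "hz" -> "hz"
  "ftoafipczo" -> "ftfpcz" -> "zcpftf" -> "lobrfr" -> "lo" -> "l"
  "emyzdxy" -> "myzdxy" -> "yxdzym" -> "kjplky" -> "kj" -> "kj"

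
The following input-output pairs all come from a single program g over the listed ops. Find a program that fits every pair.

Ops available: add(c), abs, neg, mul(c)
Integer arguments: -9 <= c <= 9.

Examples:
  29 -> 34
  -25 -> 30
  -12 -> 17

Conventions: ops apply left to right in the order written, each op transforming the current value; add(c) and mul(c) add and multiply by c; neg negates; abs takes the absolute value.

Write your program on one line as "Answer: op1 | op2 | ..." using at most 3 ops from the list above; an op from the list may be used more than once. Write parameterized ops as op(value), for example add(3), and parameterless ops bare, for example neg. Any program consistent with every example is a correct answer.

abs | add(5)

Check, running the answer program on each example:
  29 -> 29 -> 34
  -25 -> 25 -> 30
  -12 -> 12 -> 17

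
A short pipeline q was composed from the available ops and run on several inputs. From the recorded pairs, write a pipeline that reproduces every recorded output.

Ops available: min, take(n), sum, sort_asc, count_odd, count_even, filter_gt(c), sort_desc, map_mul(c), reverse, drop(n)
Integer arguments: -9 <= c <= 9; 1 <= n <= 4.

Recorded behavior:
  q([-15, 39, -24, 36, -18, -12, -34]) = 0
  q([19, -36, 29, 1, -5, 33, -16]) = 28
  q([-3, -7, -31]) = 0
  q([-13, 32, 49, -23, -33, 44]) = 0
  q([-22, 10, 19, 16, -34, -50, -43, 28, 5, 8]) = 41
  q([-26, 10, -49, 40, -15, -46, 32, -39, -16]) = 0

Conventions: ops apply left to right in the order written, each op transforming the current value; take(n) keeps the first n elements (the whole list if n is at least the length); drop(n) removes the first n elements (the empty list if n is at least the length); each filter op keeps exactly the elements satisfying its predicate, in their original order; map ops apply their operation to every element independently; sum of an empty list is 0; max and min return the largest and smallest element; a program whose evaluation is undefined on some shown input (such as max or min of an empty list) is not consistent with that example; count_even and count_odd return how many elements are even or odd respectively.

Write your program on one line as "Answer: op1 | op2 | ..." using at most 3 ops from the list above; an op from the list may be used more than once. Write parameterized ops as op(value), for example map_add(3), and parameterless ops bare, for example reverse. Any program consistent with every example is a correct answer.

filter_gt(-8) | drop(3) | sum

Check, running the answer program on each example:
  [-15, 39, -24, 36, -18, -12, -34] -> [39, 36] -> [] -> 0
  [19, -36, 29, 1, -5, 33, -16] -> [19, 29, 1, -5, 33] -> [-5, 33] -> 28
  [-3, -7, -31] -> [-3, -7] -> [] -> 0
  [-13, 32, 49, -23, -33, 44] -> [32, 49, 44] -> [] -> 0
  [-22, 10, 19, 16, -34, -50, -43, 28, 5, 8] -> [10, 19, 16, 28, 5, 8] -> [28, 5, 8] -> 41
  [-26, 10, -49, 40, -15, -46, 32, -39, -16] -> [10, 40, 32] -> [] -> 0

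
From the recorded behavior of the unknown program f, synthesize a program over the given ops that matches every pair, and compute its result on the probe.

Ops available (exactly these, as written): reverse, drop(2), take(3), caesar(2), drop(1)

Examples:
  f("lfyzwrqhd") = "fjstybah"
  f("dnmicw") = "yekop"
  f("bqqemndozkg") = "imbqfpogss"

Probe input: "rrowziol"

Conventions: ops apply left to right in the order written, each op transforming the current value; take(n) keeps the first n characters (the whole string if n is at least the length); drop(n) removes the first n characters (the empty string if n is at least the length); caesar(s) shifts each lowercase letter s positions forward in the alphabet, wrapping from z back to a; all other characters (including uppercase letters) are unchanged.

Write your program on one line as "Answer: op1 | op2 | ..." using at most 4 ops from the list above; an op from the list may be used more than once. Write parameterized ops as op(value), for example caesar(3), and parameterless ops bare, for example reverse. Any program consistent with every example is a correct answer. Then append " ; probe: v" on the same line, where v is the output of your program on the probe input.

drop(1) | reverse | caesar(2) ; probe: "nqkbyqt"

Check, running the answer program on each example:
  "lfyzwrqhd" -> "fyzwrqhd" -> "dhqrwzyf" -> "fjstybah"
  "dnmicw" -> "nmicw" -> "wcimn" -> "yekop"
  "bqqemndozkg" -> "qqemndozkg" -> "gkzodnmeqq" -> "imbqfpogss"
  probe: "rrowziol" -> "rowziol" -> "loizwor" -> "nqkbyqt"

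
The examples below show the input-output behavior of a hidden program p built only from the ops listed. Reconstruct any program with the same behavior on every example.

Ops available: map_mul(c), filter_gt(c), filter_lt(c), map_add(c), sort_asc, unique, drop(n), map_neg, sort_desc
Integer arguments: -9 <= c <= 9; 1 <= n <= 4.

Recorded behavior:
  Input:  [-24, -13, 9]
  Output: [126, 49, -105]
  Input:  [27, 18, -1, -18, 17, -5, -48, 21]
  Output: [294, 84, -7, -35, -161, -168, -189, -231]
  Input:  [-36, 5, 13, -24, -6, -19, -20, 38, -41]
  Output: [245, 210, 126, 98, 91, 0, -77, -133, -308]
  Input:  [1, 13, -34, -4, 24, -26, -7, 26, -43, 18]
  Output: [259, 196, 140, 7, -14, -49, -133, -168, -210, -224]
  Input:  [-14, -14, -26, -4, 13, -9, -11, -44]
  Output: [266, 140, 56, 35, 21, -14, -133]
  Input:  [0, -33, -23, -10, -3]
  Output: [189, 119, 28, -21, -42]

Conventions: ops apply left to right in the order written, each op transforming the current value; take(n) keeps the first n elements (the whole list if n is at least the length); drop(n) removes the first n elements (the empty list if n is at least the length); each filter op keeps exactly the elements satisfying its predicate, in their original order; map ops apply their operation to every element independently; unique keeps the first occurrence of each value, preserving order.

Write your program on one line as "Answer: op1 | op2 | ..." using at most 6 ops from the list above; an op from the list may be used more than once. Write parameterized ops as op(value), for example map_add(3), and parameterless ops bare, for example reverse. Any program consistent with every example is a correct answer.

map_add(6) | unique | map_neg | map_mul(-7) | map_neg | sort_desc

Check, running the answer program on each example:
  [-24, -13, 9] -> [-18, -7, 15] -> [-18, -7, 15] -> [18, 7, -15] -> [-126, -49, 105] -> [126, 49, -105] -> [126, 49, -105]
  [27, 18, -1, -18, 17, -5, -48, 21] -> [33, 24, 5, -12, 23, 1, -42, 27] -> [33, 24, 5, -12, 23, 1, -42, 27] -> [-33, -24, -5, 12, -23, -1, 42, -27] -> [231, 168, 35, -84, 161, 7, -294, 189] -> [-231, -168, -35, 84, -161, -7, 294, -189] -> [294, 84, -7, -35, -161, -168, -189, -231]
  [-36, 5, 13, -24, -6, -19, -20, 38, -41] -> [-30, 11, 19, -18, 0, -13, -14, 44, -35] -> [-30, 11, 19, -18, 0, -13, -14, 44, -35] -> [30, -11, -19, 18, 0, 13, 14, -44, 35] -> [-210, 77, 133, -126, 0, -91, -98, 308, -245] -> [210, -77, -133, 126, 0, 91, 98, -308, 245] -> [245, 210, 126, 98, 91, 0, -77, -133, -308]
  [1, 13, -34, -4, 24, -26, -7, 26, -43, 18] -> [7, 19, -28, 2, 30, -20, -1, 32, -37, 24] -> [7, 19, -28, 2, 30, -20, -1, 32, -37, 24] -> [-7, -19, 28, -2, -30, 20, 1, -32, 37, -24] -> [49, 133, -196, 14, 210, -140, -7, 224, -259, 168] -> [-49, -133, 196, -14, -210, 140, 7, -224, 259, -168] -> [259, 196, 140, 7, -14, -49, -133, -168, -210, -224]
  [-14, -14, -26, -4, 13, -9, -11, -44] -> [-8, -8, -20, 2, 19, -3, -5, -38] -> [-8, -20, 2, 19, -3, -5, -38] -> [8, 20, -2, -19, 3, 5, 38] -> [-56, -140, 14, 133, -21, -35, -266] -> [56, 140, -14, -133, 21, 35, 266] -> [266, 140, 56, 35, 21, -14, -133]
  [0, -33, -23, -10, -3] -> [6, -27, -17, -4, 3] -> [6, -27, -17, -4, 3] -> [-6, 27, 17, 4, -3] -> [42, -189, -119, -28, 21] -> [-42, 189, 119, 28, -21] -> [189, 119, 28, -21, -42]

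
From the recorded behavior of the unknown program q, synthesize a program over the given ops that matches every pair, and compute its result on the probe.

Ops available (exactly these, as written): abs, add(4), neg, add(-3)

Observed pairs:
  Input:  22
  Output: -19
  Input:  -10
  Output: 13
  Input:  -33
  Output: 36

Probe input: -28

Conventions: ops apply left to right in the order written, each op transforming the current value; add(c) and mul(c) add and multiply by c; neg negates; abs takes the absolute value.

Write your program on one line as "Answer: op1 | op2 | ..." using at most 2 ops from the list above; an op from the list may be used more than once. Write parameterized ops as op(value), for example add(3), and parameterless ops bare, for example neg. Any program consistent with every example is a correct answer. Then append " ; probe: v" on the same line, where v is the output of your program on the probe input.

add(-3) | neg ; probe: 31

Check, running the answer program on each example:
  22 -> 19 -> -19
  -10 -> -13 -> 13
  -33 -> -36 -> 36
  probe: -28 -> -31 -> 31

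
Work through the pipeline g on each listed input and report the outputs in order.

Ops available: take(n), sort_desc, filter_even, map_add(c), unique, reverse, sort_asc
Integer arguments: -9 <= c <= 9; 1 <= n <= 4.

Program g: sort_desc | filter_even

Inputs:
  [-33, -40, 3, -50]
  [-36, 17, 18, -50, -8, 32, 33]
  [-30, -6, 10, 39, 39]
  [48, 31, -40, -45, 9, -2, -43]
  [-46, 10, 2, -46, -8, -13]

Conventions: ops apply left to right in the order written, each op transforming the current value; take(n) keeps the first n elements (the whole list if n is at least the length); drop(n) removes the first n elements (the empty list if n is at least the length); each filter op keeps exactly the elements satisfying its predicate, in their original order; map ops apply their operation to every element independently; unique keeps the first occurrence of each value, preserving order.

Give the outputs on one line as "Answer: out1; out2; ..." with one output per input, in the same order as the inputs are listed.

[-40, -50]; [32, 18, -8, -36, -50]; [10, -6, -30]; [48, -2, -40]; [10, 2, -8, -46, -46]

Execution, op by op:
  [-33, -40, 3, -50] -> [3, -33, -40, -50] -> [-40, -50]
  [-36, 17, 18, -50, -8, 32, 33] -> [33, 32, 18, 17, -8, -36, -50] -> [32, 18, -8, -36, -50]
  [-30, -6, 10, 39, 39] -> [39, 39, 10, -6, -30] -> [10, -6, -30]
  [48, 31, -40, -45, 9, -2, -43] -> [48, 31, 9, -2, -40, -43, -45] -> [48, -2, -40]
  [-46, 10, 2, -46, -8, -13] -> [10, 2, -8, -13, -46, -46] -> [10, 2, -8, -46, -46]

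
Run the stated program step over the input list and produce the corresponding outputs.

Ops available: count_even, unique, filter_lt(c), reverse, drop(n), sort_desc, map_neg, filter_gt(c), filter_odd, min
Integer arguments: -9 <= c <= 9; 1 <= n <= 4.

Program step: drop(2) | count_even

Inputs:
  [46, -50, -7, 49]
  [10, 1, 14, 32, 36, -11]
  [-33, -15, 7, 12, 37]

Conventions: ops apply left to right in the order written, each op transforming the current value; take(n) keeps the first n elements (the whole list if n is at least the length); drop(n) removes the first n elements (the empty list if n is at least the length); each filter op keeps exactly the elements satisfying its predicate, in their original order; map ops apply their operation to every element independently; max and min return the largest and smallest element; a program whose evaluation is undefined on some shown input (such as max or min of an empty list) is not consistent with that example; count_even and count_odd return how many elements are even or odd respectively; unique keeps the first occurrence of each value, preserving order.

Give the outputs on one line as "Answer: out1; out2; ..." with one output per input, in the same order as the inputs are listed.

Execution, op by op:
  [46, -50, -7, 49] -> [-7, 49] -> 0
  [10, 1, 14, 32, 36, -11] -> [14, 32, 36, -11] -> 3
  [-33, -15, 7, 12, 37] -> [7, 12, 37] -> 1

0; 3; 1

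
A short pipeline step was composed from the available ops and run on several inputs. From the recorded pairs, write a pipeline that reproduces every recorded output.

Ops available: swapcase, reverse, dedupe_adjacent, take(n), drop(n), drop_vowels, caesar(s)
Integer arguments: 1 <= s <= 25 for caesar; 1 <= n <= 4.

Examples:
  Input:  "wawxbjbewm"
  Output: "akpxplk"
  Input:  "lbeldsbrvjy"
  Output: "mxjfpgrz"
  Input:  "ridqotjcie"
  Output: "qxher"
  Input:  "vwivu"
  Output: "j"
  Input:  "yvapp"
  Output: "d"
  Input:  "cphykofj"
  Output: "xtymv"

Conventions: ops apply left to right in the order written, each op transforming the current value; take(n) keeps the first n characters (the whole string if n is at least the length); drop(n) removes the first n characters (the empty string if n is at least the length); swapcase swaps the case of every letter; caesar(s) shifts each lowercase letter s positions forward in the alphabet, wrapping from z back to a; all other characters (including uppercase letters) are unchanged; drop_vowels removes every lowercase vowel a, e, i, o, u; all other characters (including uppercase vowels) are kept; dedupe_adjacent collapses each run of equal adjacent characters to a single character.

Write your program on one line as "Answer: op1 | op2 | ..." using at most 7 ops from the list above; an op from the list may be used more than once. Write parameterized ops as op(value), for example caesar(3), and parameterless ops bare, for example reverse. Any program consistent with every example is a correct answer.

drop(1) | dedupe_adjacent | drop(1) | reverse | drop_vowels | caesar(14)

Check, running the answer program on each example:
  "wawxbjbewm" -> "awxbjbewm" -> "awxbjbewm" -> "wxbjbewm" -> "mwebjbxw" -> "mwbjbxw" -> "akpxplk"
  "lbeldsbrvjy" -> "beldsbrvjy" -> "beldsbrvjy" -> "eldsbrvjy" -> "yjvrbsdle" -> "yjvrbsdl" -> "mxjfpgrz"
  "ridqotjcie" -> "idqotjcie" -> "idqotjcie" -> "dqotjcie" -> "eicjtoqd" -> "cjtqd" -> "qxher"
  "vwivu" -> "wivu" -> "wivu" -> "ivu" -> "uvi" -> "v" -> "j"
  "yvapp" -> "vapp" -> "vap" -> "ap" -> "pa" -> "p" -> "d"
  "cphykofj" -> "phykofj" -> "phykofj" -> "hykofj" -> "jfokyh" -> "jfkyh" -> "xtymv"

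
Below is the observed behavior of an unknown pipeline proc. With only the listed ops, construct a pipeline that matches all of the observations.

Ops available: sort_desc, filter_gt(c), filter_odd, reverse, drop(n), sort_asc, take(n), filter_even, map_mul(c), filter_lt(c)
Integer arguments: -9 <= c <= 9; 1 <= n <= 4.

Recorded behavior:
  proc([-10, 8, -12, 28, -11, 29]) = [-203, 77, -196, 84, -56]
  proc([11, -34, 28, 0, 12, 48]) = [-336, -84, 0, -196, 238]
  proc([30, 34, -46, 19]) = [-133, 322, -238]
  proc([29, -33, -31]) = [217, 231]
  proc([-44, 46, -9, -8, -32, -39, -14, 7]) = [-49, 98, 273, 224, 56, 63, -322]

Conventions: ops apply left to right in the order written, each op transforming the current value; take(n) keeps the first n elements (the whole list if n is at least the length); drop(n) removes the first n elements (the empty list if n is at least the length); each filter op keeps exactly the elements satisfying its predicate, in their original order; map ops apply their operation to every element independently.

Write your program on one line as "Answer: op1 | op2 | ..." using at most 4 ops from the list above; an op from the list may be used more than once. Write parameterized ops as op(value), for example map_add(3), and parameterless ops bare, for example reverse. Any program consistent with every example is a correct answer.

drop(1) | reverse | map_mul(-7)

Check, running the answer program on each example:
  [-10, 8, -12, 28, -11, 29] -> [8, -12, 28, -11, 29] -> [29, -11, 28, -12, 8] -> [-203, 77, -196, 84, -56]
  [11, -34, 28, 0, 12, 48] -> [-34, 28, 0, 12, 48] -> [48, 12, 0, 28, -34] -> [-336, -84, 0, -196, 238]
  [30, 34, -46, 19] -> [34, -46, 19] -> [19, -46, 34] -> [-133, 322, -238]
  [29, -33, -31] -> [-33, -31] -> [-31, -33] -> [217, 231]
  [-44, 46, -9, -8, -32, -39, -14, 7] -> [46, -9, -8, -32, -39, -14, 7] -> [7, -14, -39, -32, -8, -9, 46] -> [-49, 98, 273, 224, 56, 63, -322]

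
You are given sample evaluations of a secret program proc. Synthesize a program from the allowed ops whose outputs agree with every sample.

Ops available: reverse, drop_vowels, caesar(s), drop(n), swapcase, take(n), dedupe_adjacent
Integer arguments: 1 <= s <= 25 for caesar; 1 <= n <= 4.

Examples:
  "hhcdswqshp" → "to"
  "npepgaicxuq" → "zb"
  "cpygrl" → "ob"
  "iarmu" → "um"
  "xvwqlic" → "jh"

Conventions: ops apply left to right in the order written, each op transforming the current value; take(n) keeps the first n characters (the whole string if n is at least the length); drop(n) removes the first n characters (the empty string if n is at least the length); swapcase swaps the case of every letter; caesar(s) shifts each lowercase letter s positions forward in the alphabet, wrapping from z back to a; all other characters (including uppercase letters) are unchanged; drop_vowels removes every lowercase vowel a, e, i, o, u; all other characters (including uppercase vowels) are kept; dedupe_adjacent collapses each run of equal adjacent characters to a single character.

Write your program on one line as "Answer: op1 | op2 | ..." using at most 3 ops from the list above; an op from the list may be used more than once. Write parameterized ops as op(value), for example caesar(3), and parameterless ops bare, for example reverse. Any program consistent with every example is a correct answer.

dedupe_adjacent | take(2) | caesar(12)

Check, running the answer program on each example:
  "hhcdswqshp" -> "hcdswqshp" -> "hc" -> "to"
  "npepgaicxuq" -> "npepgaicxuq" -> "np" -> "zb"
  "cpygrl" -> "cpygrl" -> "cp" -> "ob"
  "iarmu" -> "iarmu" -> "ia" -> "um"
  "xvwqlic" -> "xvwqlic" -> "xv" -> "jh"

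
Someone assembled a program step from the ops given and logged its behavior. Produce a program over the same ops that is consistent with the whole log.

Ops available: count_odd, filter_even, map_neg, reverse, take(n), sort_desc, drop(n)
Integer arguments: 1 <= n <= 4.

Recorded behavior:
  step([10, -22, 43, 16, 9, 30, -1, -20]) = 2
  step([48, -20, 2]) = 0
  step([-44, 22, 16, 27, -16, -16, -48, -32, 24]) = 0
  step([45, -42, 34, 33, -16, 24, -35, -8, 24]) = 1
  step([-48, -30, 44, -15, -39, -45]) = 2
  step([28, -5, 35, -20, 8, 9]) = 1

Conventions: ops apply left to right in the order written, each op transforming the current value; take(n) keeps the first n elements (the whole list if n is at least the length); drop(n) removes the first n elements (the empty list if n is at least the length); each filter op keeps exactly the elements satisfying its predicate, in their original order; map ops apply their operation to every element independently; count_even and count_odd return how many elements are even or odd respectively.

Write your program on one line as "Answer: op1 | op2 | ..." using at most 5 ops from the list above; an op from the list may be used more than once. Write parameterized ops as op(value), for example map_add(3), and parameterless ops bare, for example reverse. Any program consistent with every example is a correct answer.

sort_desc | map_neg | drop(3) | count_odd

Check, running the answer program on each example:
  [10, -22, 43, 16, 9, 30, -1, -20] -> [43, 30, 16, 10, 9, -1, -20, -22] -> [-43, -30, -16, -10, -9, 1, 20, 22] -> [-10, -9, 1, 20, 22] -> 2
  [48, -20, 2] -> [48, 2, -20] -> [-48, -2, 20] -> [] -> 0
  [-44, 22, 16, 27, -16, -16, -48, -32, 24] -> [27, 24, 22, 16, -16, -16, -32, -44, -48] -> [-27, -24, -22, -16, 16, 16, 32, 44, 48] -> [-16, 16, 16, 32, 44, 48] -> 0
  [45, -42, 34, 33, -16, 24, -35, -8, 24] -> [45, 34, 33, 24, 24, -8, -16, -35, -42] -> [-45, -34, -33, -24, -24, 8, 16, 35, 42] -> [-24, -24, 8, 16, 35, 42] -> 1
  [-48, -30, 44, -15, -39, -45] -> [44, -15, -30, -39, -45, -48] -> [-44, 15, 30, 39, 45, 48] -> [39, 45, 48] -> 2
  [28, -5, 35, -20, 8, 9] -> [35, 28, 9, 8, -5, -20] -> [-35, -28, -9, -8, 5, 20] -> [-8, 5, 20] -> 1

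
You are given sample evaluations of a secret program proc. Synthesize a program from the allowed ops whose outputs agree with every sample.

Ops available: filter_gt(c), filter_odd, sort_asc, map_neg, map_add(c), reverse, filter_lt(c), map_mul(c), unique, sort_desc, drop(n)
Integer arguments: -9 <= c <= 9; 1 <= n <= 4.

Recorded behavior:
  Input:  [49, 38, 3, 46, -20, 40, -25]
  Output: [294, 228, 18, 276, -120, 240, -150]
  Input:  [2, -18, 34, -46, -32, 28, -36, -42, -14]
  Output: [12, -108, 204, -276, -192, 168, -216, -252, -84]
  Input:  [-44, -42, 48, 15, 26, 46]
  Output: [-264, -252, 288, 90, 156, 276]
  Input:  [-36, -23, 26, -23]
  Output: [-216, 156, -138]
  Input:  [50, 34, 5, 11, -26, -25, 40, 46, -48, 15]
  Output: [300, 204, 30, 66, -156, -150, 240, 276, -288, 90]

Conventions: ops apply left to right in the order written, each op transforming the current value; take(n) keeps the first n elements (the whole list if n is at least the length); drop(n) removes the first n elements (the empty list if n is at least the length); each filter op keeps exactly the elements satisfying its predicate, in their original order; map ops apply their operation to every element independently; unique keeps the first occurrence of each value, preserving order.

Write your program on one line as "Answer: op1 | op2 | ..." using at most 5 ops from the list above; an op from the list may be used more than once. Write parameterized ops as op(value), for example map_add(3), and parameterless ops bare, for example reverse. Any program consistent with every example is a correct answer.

reverse | map_neg | unique | reverse | map_mul(-6)

Check, running the answer program on each example:
  [49, 38, 3, 46, -20, 40, -25] -> [-25, 40, -20, 46, 3, 38, 49] -> [25, -40, 20, -46, -3, -38, -49] -> [25, -40, 20, -46, -3, -38, -49] -> [-49, -38, -3, -46, 20, -40, 25] -> [294, 228, 18, 276, -120, 240, -150]
  [2, -18, 34, -46, -32, 28, -36, -42, -14] -> [-14, -42, -36, 28, -32, -46, 34, -18, 2] -> [14, 42, 36, -28, 32, 46, -34, 18, -2] -> [14, 42, 36, -28, 32, 46, -34, 18, -2] -> [-2, 18, -34, 46, 32, -28, 36, 42, 14] -> [12, -108, 204, -276, -192, 168, -216, -252, -84]
  [-44, -42, 48, 15, 26, 46] -> [46, 26, 15, 48, -42, -44] -> [-46, -26, -15, -48, 42, 44] -> [-46, -26, -15, -48, 42, 44] -> [44, 42, -48, -15, -26, -46] -> [-264, -252, 288, 90, 156, 276]
  [-36, -23, 26, -23] -> [-23, 26, -23, -36] -> [23, -26, 23, 36] -> [23, -26, 36] -> [36, -26, 23] -> [-216, 156, -138]
  [50, 34, 5, 11, -26, -25, 40, 46, -48, 15] -> [15, -48, 46, 40, -25, -26, 11, 5, 34, 50] -> [-15, 48, -46, -40, 25, 26, -11, -5, -34, -50] -> [-15, 48, -46, -40, 25, 26, -11, -5, -34, -50] -> [-50, -34, -5, -11, 26, 25, -40, -46, 48, -15] -> [300, 204, 30, 66, -156, -150, 240, 276, -288, 90]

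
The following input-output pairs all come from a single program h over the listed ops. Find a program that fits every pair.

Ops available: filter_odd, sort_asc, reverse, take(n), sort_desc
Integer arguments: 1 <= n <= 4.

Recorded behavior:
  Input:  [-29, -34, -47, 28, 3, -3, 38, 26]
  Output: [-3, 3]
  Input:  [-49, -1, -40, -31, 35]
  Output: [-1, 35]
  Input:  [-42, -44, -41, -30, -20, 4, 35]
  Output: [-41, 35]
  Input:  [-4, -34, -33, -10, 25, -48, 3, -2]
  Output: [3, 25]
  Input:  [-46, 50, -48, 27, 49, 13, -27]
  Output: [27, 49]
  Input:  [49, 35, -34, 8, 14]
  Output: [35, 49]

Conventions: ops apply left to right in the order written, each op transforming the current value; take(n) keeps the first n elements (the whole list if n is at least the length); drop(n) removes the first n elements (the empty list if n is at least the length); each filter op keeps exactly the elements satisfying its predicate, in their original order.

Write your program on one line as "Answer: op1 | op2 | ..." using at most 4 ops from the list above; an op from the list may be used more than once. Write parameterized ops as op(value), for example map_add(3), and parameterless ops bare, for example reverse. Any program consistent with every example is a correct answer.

filter_odd | sort_desc | take(2) | reverse

Check, running the answer program on each example:
  [-29, -34, -47, 28, 3, -3, 38, 26] -> [-29, -47, 3, -3] -> [3, -3, -29, -47] -> [3, -3] -> [-3, 3]
  [-49, -1, -40, -31, 35] -> [-49, -1, -31, 35] -> [35, -1, -31, -49] -> [35, -1] -> [-1, 35]
  [-42, -44, -41, -30, -20, 4, 35] -> [-41, 35] -> [35, -41] -> [35, -41] -> [-41, 35]
  [-4, -34, -33, -10, 25, -48, 3, -2] -> [-33, 25, 3] -> [25, 3, -33] -> [25, 3] -> [3, 25]
  [-46, 50, -48, 27, 49, 13, -27] -> [27, 49, 13, -27] -> [49, 27, 13, -27] -> [49, 27] -> [27, 49]
  [49, 35, -34, 8, 14] -> [49, 35] -> [49, 35] -> [49, 35] -> [35, 49]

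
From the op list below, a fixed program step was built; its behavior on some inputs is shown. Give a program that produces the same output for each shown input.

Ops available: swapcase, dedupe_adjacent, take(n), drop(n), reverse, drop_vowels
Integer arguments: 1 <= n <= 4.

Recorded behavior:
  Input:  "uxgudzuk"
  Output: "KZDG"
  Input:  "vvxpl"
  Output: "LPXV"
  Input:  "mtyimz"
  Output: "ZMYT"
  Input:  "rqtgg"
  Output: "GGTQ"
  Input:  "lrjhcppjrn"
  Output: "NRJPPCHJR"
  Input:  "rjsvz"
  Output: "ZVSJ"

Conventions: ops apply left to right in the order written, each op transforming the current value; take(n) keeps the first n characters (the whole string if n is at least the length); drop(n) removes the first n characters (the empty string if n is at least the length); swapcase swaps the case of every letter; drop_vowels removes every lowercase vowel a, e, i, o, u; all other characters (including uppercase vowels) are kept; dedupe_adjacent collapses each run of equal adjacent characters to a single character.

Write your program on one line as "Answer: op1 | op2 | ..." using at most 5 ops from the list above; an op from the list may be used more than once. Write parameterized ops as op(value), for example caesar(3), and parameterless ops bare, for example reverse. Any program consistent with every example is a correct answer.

drop_vowels | swapcase | drop(1) | reverse

Check, running the answer program on each example:
  "uxgudzuk" -> "xgdzk" -> "XGDZK" -> "GDZK" -> "KZDG"
  "vvxpl" -> "vvxpl" -> "VVXPL" -> "VXPL" -> "LPXV"
  "mtyimz" -> "mtymz" -> "MTYMZ" -> "TYMZ" -> "ZMYT"
  "rqtgg" -> "rqtgg" -> "RQTGG" -> "QTGG" -> "GGTQ"
  "lrjhcppjrn" -> "lrjhcppjrn" -> "LRJHCPPJRN" -> "RJHCPPJRN" -> "NRJPPCHJR"
  "rjsvz" -> "rjsvz" -> "RJSVZ" -> "JSVZ" -> "ZVSJ"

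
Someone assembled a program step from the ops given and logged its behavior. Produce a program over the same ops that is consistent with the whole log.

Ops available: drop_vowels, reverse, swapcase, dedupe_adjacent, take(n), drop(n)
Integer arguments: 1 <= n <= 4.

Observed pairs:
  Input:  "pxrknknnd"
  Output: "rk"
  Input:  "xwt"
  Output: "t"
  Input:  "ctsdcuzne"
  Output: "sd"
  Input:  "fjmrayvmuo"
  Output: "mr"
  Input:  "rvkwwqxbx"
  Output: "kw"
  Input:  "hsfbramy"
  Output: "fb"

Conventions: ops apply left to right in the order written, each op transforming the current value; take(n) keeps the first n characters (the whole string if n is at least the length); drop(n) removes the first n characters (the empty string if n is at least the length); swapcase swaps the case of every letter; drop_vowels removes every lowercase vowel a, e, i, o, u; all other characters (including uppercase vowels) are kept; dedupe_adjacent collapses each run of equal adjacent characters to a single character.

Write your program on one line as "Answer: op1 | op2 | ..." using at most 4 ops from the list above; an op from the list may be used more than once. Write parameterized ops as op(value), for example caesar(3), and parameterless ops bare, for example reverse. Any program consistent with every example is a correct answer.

drop_vowels | drop(2) | dedupe_adjacent | take(2)

Check, running the answer program on each example:
  "pxrknknnd" -> "pxrknknnd" -> "rknknnd" -> "rknknd" -> "rk"
  "xwt" -> "xwt" -> "t" -> "t" -> "t"
  "ctsdcuzne" -> "ctsdczn" -> "sdczn" -> "sdczn" -> "sd"
  "fjmrayvmuo" -> "fjmryvm" -> "mryvm" -> "mryvm" -> "mr"
  "rvkwwqxbx" -> "rvkwwqxbx" -> "kwwqxbx" -> "kwqxbx" -> "kw"
  "hsfbramy" -> "hsfbrmy" -> "fbrmy" -> "fbrmy" -> "fb"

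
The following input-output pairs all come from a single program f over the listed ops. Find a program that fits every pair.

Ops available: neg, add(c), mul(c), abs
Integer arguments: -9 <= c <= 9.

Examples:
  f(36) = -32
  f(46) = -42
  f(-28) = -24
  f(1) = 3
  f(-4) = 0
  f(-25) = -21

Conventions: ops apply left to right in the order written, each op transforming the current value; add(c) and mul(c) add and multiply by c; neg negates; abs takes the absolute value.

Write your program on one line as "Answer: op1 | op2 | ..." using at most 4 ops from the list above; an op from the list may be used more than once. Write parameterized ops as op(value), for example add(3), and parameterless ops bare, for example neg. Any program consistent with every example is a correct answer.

abs | neg | add(4)

Check, running the answer program on each example:
  36 -> 36 -> -36 -> -32
  46 -> 46 -> -46 -> -42
  -28 -> 28 -> -28 -> -24
  1 -> 1 -> -1 -> 3
  -4 -> 4 -> -4 -> 0
  -25 -> 25 -> -25 -> -21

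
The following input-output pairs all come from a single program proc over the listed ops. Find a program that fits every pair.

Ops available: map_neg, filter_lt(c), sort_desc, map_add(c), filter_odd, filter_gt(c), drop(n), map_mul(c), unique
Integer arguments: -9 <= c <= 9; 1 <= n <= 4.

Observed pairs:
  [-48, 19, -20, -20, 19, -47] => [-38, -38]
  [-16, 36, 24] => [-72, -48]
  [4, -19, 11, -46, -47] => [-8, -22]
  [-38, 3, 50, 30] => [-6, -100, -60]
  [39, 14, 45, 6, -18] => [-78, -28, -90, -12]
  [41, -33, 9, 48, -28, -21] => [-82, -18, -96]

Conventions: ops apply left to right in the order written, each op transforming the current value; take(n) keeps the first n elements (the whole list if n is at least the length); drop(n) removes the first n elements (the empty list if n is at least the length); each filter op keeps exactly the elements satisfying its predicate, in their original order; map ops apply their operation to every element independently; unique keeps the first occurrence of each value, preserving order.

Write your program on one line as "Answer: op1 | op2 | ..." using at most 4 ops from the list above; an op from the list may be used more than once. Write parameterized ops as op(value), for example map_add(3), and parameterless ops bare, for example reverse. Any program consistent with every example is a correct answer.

filter_gt(-5) | map_neg | map_mul(-2) | map_neg

Check, running the answer program on each example:
  [-48, 19, -20, -20, 19, -47] -> [19, 19] -> [-19, -19] -> [38, 38] -> [-38, -38]
  [-16, 36, 24] -> [36, 24] -> [-36, -24] -> [72, 48] -> [-72, -48]
  [4, -19, 11, -46, -47] -> [4, 11] -> [-4, -11] -> [8, 22] -> [-8, -22]
  [-38, 3, 50, 30] -> [3, 50, 30] -> [-3, -50, -30] -> [6, 100, 60] -> [-6, -100, -60]
  [39, 14, 45, 6, -18] -> [39, 14, 45, 6] -> [-39, -14, -45, -6] -> [78, 28, 90, 12] -> [-78, -28, -90, -12]
  [41, -33, 9, 48, -28, -21] -> [41, 9, 48] -> [-41, -9, -48] -> [82, 18, 96] -> [-82, -18, -96]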